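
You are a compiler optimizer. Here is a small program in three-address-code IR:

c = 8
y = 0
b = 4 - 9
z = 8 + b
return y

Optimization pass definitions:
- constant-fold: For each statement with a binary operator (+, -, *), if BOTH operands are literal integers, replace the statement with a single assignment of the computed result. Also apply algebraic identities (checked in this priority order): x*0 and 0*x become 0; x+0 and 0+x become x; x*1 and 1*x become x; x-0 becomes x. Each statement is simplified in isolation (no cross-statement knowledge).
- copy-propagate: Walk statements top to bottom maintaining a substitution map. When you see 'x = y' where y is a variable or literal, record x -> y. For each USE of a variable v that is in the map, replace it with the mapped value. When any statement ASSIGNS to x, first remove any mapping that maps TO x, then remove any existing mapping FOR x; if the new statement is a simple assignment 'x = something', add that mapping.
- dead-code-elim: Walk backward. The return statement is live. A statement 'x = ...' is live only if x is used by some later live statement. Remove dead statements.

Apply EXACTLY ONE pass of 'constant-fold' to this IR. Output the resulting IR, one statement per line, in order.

Applying constant-fold statement-by-statement:
  [1] c = 8  (unchanged)
  [2] y = 0  (unchanged)
  [3] b = 4 - 9  -> b = -5
  [4] z = 8 + b  (unchanged)
  [5] return y  (unchanged)
Result (5 stmts):
  c = 8
  y = 0
  b = -5
  z = 8 + b
  return y

Answer: c = 8
y = 0
b = -5
z = 8 + b
return y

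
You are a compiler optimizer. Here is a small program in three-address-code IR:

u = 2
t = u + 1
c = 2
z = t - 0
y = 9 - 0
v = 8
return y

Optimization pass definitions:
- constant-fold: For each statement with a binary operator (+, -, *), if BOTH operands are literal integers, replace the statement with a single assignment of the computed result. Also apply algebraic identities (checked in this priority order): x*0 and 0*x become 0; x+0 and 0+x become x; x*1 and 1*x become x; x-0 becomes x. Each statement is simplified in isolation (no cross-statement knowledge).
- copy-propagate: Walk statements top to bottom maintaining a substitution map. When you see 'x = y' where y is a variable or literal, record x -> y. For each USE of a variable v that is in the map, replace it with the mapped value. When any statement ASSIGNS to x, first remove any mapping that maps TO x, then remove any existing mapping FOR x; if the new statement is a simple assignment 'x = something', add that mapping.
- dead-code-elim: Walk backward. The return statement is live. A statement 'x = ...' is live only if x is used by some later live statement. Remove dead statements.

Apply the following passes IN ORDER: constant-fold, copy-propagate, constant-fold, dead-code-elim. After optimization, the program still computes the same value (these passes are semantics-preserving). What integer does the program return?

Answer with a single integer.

Initial IR:
  u = 2
  t = u + 1
  c = 2
  z = t - 0
  y = 9 - 0
  v = 8
  return y
After constant-fold (7 stmts):
  u = 2
  t = u + 1
  c = 2
  z = t
  y = 9
  v = 8
  return y
After copy-propagate (7 stmts):
  u = 2
  t = 2 + 1
  c = 2
  z = t
  y = 9
  v = 8
  return 9
After constant-fold (7 stmts):
  u = 2
  t = 3
  c = 2
  z = t
  y = 9
  v = 8
  return 9
After dead-code-elim (1 stmts):
  return 9
Evaluate:
  u = 2  =>  u = 2
  t = u + 1  =>  t = 3
  c = 2  =>  c = 2
  z = t - 0  =>  z = 3
  y = 9 - 0  =>  y = 9
  v = 8  =>  v = 8
  return y = 9

Answer: 9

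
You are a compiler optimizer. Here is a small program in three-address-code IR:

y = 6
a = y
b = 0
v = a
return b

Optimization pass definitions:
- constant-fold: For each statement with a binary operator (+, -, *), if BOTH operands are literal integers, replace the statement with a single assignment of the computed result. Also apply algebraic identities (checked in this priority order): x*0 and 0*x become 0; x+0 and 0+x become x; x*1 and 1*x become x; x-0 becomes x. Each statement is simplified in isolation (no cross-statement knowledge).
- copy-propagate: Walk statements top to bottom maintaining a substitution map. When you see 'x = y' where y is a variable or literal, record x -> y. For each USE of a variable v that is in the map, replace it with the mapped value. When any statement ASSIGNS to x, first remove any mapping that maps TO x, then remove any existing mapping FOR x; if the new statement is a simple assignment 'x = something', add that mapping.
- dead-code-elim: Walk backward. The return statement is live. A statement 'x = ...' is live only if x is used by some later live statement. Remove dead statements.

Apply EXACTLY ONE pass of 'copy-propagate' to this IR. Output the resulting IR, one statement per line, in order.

Answer: y = 6
a = 6
b = 0
v = 6
return 0

Derivation:
Applying copy-propagate statement-by-statement:
  [1] y = 6  (unchanged)
  [2] a = y  -> a = 6
  [3] b = 0  (unchanged)
  [4] v = a  -> v = 6
  [5] return b  -> return 0
Result (5 stmts):
  y = 6
  a = 6
  b = 0
  v = 6
  return 0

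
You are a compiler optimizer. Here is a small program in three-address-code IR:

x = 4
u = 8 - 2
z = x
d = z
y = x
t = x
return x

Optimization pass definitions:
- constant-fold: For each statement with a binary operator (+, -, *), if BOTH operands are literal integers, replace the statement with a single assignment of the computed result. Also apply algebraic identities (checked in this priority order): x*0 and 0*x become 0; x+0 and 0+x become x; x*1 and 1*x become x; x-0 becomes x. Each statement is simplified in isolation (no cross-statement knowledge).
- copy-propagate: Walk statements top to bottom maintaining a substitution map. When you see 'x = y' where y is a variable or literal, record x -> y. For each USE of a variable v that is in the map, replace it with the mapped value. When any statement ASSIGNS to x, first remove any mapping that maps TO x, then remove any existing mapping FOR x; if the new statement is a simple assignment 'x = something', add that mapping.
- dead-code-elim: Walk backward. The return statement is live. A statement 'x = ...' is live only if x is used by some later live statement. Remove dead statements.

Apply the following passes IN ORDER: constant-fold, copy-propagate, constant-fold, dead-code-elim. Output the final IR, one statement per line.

Answer: return 4

Derivation:
Initial IR:
  x = 4
  u = 8 - 2
  z = x
  d = z
  y = x
  t = x
  return x
After constant-fold (7 stmts):
  x = 4
  u = 6
  z = x
  d = z
  y = x
  t = x
  return x
After copy-propagate (7 stmts):
  x = 4
  u = 6
  z = 4
  d = 4
  y = 4
  t = 4
  return 4
After constant-fold (7 stmts):
  x = 4
  u = 6
  z = 4
  d = 4
  y = 4
  t = 4
  return 4
After dead-code-elim (1 stmts):
  return 4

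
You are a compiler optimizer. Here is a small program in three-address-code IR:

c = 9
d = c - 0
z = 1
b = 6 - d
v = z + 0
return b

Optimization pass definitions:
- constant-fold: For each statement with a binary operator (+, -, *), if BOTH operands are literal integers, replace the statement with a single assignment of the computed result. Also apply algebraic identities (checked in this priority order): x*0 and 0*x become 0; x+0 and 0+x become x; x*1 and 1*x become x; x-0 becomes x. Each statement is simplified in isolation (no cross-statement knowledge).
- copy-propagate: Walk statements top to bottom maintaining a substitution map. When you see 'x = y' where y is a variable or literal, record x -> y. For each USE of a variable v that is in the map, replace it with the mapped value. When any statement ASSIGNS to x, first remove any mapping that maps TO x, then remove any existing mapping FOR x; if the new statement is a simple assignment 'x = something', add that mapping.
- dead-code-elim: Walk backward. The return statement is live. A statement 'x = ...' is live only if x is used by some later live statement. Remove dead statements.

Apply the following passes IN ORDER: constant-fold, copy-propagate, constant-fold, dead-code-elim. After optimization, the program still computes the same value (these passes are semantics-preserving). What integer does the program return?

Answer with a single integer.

Initial IR:
  c = 9
  d = c - 0
  z = 1
  b = 6 - d
  v = z + 0
  return b
After constant-fold (6 stmts):
  c = 9
  d = c
  z = 1
  b = 6 - d
  v = z
  return b
After copy-propagate (6 stmts):
  c = 9
  d = 9
  z = 1
  b = 6 - 9
  v = 1
  return b
After constant-fold (6 stmts):
  c = 9
  d = 9
  z = 1
  b = -3
  v = 1
  return b
After dead-code-elim (2 stmts):
  b = -3
  return b
Evaluate:
  c = 9  =>  c = 9
  d = c - 0  =>  d = 9
  z = 1  =>  z = 1
  b = 6 - d  =>  b = -3
  v = z + 0  =>  v = 1
  return b = -3

Answer: -3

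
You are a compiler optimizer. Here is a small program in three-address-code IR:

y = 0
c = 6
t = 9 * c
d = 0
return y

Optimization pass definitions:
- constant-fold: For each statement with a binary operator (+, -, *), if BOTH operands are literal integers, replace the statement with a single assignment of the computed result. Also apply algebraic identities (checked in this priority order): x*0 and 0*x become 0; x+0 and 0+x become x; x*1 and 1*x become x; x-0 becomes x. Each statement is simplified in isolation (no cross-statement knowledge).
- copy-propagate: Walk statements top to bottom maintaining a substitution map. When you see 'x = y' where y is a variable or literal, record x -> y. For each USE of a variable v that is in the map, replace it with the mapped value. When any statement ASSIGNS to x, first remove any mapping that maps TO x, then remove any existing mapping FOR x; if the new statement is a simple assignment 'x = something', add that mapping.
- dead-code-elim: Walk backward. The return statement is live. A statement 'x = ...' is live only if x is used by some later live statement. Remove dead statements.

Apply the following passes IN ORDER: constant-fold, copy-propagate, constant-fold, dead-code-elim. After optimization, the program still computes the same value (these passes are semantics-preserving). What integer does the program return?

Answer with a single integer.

Initial IR:
  y = 0
  c = 6
  t = 9 * c
  d = 0
  return y
After constant-fold (5 stmts):
  y = 0
  c = 6
  t = 9 * c
  d = 0
  return y
After copy-propagate (5 stmts):
  y = 0
  c = 6
  t = 9 * 6
  d = 0
  return 0
After constant-fold (5 stmts):
  y = 0
  c = 6
  t = 54
  d = 0
  return 0
After dead-code-elim (1 stmts):
  return 0
Evaluate:
  y = 0  =>  y = 0
  c = 6  =>  c = 6
  t = 9 * c  =>  t = 54
  d = 0  =>  d = 0
  return y = 0

Answer: 0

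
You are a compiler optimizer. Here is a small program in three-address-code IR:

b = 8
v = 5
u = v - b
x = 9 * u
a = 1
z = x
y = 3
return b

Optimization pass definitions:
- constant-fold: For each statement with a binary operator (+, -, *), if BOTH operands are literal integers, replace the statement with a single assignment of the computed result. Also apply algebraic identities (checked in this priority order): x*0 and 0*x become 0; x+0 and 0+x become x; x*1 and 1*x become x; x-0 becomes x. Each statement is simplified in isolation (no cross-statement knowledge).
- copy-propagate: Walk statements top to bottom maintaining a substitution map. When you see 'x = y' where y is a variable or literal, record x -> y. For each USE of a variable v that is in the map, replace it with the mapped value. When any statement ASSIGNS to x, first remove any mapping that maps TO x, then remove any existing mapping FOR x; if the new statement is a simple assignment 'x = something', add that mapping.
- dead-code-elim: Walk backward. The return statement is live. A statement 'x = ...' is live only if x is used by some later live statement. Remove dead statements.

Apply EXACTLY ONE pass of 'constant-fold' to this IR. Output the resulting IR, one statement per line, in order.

Answer: b = 8
v = 5
u = v - b
x = 9 * u
a = 1
z = x
y = 3
return b

Derivation:
Applying constant-fold statement-by-statement:
  [1] b = 8  (unchanged)
  [2] v = 5  (unchanged)
  [3] u = v - b  (unchanged)
  [4] x = 9 * u  (unchanged)
  [5] a = 1  (unchanged)
  [6] z = x  (unchanged)
  [7] y = 3  (unchanged)
  [8] return b  (unchanged)
Result (8 stmts):
  b = 8
  v = 5
  u = v - b
  x = 9 * u
  a = 1
  z = x
  y = 3
  return b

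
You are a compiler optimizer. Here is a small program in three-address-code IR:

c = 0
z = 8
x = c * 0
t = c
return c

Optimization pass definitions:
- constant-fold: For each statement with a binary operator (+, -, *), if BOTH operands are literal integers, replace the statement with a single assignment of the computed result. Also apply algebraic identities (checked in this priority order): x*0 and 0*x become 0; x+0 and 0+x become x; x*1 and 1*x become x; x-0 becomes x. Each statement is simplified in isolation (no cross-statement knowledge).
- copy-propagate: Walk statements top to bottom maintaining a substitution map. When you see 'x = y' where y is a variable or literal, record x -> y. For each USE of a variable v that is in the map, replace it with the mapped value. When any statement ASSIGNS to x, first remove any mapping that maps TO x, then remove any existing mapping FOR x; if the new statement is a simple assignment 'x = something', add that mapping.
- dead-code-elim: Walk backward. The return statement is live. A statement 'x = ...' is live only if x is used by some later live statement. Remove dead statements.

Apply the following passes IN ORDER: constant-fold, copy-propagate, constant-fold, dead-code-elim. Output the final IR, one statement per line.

Initial IR:
  c = 0
  z = 8
  x = c * 0
  t = c
  return c
After constant-fold (5 stmts):
  c = 0
  z = 8
  x = 0
  t = c
  return c
After copy-propagate (5 stmts):
  c = 0
  z = 8
  x = 0
  t = 0
  return 0
After constant-fold (5 stmts):
  c = 0
  z = 8
  x = 0
  t = 0
  return 0
After dead-code-elim (1 stmts):
  return 0

Answer: return 0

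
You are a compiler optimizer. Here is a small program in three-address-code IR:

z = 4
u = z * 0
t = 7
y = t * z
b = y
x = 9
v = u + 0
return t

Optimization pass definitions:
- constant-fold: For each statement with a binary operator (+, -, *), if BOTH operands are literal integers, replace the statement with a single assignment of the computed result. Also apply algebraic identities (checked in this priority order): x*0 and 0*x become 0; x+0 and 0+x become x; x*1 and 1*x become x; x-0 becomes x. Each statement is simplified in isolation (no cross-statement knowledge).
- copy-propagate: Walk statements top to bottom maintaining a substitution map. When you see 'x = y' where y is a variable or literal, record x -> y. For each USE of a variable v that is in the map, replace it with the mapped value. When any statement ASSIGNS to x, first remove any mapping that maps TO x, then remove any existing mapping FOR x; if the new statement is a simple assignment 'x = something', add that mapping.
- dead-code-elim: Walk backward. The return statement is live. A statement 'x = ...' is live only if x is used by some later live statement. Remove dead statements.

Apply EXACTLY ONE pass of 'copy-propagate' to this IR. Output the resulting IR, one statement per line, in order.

Answer: z = 4
u = 4 * 0
t = 7
y = 7 * 4
b = y
x = 9
v = u + 0
return 7

Derivation:
Applying copy-propagate statement-by-statement:
  [1] z = 4  (unchanged)
  [2] u = z * 0  -> u = 4 * 0
  [3] t = 7  (unchanged)
  [4] y = t * z  -> y = 7 * 4
  [5] b = y  (unchanged)
  [6] x = 9  (unchanged)
  [7] v = u + 0  (unchanged)
  [8] return t  -> return 7
Result (8 stmts):
  z = 4
  u = 4 * 0
  t = 7
  y = 7 * 4
  b = y
  x = 9
  v = u + 0
  return 7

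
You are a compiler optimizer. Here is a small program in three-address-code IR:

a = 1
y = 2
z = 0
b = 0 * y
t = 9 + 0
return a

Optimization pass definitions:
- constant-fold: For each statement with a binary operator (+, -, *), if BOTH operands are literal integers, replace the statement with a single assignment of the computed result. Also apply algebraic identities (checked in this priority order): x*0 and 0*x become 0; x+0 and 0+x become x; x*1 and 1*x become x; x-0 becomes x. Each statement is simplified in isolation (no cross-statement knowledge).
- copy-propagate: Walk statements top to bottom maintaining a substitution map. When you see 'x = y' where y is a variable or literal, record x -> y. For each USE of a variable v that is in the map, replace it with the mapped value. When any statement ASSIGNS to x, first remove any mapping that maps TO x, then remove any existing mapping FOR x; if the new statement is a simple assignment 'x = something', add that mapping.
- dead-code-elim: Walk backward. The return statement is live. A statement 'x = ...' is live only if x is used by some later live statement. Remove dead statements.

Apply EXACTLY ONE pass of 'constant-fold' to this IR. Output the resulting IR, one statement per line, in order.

Applying constant-fold statement-by-statement:
  [1] a = 1  (unchanged)
  [2] y = 2  (unchanged)
  [3] z = 0  (unchanged)
  [4] b = 0 * y  -> b = 0
  [5] t = 9 + 0  -> t = 9
  [6] return a  (unchanged)
Result (6 stmts):
  a = 1
  y = 2
  z = 0
  b = 0
  t = 9
  return a

Answer: a = 1
y = 2
z = 0
b = 0
t = 9
return a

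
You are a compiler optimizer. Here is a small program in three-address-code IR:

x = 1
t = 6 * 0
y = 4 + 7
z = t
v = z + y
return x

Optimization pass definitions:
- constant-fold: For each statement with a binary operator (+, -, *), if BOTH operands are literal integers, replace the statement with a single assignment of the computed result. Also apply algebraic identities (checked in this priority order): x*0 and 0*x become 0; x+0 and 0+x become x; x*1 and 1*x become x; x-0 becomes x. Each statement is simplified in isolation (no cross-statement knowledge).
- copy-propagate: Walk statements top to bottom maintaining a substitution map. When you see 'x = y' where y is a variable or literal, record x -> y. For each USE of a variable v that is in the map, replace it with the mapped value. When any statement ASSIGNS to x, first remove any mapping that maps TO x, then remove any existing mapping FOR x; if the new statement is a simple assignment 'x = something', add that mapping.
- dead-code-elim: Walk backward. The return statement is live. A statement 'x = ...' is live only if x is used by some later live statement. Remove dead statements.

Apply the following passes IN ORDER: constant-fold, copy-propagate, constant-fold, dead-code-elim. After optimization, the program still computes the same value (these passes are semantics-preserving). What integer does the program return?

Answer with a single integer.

Answer: 1

Derivation:
Initial IR:
  x = 1
  t = 6 * 0
  y = 4 + 7
  z = t
  v = z + y
  return x
After constant-fold (6 stmts):
  x = 1
  t = 0
  y = 11
  z = t
  v = z + y
  return x
After copy-propagate (6 stmts):
  x = 1
  t = 0
  y = 11
  z = 0
  v = 0 + 11
  return 1
After constant-fold (6 stmts):
  x = 1
  t = 0
  y = 11
  z = 0
  v = 11
  return 1
After dead-code-elim (1 stmts):
  return 1
Evaluate:
  x = 1  =>  x = 1
  t = 6 * 0  =>  t = 0
  y = 4 + 7  =>  y = 11
  z = t  =>  z = 0
  v = z + y  =>  v = 11
  return x = 1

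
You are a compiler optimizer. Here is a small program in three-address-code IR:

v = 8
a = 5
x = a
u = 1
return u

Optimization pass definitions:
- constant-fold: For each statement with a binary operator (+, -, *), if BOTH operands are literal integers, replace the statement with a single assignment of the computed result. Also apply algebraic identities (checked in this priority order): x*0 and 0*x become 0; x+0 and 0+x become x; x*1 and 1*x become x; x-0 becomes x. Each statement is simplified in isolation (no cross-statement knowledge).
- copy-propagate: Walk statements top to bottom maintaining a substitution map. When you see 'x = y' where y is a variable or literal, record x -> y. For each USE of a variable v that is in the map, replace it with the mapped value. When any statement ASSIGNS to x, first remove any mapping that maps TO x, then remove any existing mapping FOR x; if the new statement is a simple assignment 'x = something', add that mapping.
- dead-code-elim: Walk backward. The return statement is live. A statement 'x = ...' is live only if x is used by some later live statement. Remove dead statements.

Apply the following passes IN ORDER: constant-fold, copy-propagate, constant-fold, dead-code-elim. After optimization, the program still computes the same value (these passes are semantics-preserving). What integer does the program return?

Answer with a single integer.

Initial IR:
  v = 8
  a = 5
  x = a
  u = 1
  return u
After constant-fold (5 stmts):
  v = 8
  a = 5
  x = a
  u = 1
  return u
After copy-propagate (5 stmts):
  v = 8
  a = 5
  x = 5
  u = 1
  return 1
After constant-fold (5 stmts):
  v = 8
  a = 5
  x = 5
  u = 1
  return 1
After dead-code-elim (1 stmts):
  return 1
Evaluate:
  v = 8  =>  v = 8
  a = 5  =>  a = 5
  x = a  =>  x = 5
  u = 1  =>  u = 1
  return u = 1

Answer: 1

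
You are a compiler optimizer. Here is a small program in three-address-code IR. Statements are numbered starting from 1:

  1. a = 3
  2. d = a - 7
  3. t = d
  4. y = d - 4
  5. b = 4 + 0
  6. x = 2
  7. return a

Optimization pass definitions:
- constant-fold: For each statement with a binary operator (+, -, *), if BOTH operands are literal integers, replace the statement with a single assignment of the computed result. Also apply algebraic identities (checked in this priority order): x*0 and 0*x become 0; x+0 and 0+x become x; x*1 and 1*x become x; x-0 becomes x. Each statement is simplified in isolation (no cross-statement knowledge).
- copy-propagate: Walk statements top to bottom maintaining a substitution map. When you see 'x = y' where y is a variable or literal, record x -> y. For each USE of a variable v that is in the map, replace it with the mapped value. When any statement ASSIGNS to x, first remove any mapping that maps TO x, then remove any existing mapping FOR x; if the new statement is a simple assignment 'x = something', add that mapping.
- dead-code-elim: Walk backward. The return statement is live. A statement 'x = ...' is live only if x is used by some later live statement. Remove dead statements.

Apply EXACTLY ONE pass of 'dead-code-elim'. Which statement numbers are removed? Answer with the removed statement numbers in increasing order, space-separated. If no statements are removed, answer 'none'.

Backward liveness scan:
Stmt 1 'a = 3': KEEP (a is live); live-in = []
Stmt 2 'd = a - 7': DEAD (d not in live set ['a'])
Stmt 3 't = d': DEAD (t not in live set ['a'])
Stmt 4 'y = d - 4': DEAD (y not in live set ['a'])
Stmt 5 'b = 4 + 0': DEAD (b not in live set ['a'])
Stmt 6 'x = 2': DEAD (x not in live set ['a'])
Stmt 7 'return a': KEEP (return); live-in = ['a']
Removed statement numbers: [2, 3, 4, 5, 6]
Surviving IR:
  a = 3
  return a

Answer: 2 3 4 5 6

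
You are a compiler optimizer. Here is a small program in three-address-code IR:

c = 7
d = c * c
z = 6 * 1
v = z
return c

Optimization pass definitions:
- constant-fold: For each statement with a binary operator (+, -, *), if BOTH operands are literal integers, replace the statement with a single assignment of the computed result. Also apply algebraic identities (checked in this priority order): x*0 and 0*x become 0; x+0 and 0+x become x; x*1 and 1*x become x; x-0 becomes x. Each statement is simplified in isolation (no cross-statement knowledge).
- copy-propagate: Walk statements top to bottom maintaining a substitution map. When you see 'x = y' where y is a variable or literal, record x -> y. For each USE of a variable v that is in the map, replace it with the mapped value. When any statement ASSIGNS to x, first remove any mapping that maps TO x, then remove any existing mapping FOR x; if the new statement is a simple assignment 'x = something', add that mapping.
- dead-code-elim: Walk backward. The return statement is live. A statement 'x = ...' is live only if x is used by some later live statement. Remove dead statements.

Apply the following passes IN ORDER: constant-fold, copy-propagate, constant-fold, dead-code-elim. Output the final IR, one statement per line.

Answer: return 7

Derivation:
Initial IR:
  c = 7
  d = c * c
  z = 6 * 1
  v = z
  return c
After constant-fold (5 stmts):
  c = 7
  d = c * c
  z = 6
  v = z
  return c
After copy-propagate (5 stmts):
  c = 7
  d = 7 * 7
  z = 6
  v = 6
  return 7
After constant-fold (5 stmts):
  c = 7
  d = 49
  z = 6
  v = 6
  return 7
After dead-code-elim (1 stmts):
  return 7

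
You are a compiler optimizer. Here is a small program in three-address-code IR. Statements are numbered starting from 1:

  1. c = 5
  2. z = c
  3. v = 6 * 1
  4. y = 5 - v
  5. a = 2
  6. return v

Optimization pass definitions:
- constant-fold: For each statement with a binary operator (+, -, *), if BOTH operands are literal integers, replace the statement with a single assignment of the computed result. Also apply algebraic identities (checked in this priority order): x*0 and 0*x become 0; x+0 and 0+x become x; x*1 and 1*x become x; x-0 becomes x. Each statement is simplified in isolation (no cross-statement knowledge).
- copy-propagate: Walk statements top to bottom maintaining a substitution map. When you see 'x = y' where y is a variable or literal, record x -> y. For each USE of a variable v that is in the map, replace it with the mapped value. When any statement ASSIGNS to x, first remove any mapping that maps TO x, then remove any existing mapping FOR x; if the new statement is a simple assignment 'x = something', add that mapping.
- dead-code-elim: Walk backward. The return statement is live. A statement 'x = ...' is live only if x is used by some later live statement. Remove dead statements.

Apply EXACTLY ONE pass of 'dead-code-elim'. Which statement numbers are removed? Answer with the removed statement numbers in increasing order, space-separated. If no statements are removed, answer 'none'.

Backward liveness scan:
Stmt 1 'c = 5': DEAD (c not in live set [])
Stmt 2 'z = c': DEAD (z not in live set [])
Stmt 3 'v = 6 * 1': KEEP (v is live); live-in = []
Stmt 4 'y = 5 - v': DEAD (y not in live set ['v'])
Stmt 5 'a = 2': DEAD (a not in live set ['v'])
Stmt 6 'return v': KEEP (return); live-in = ['v']
Removed statement numbers: [1, 2, 4, 5]
Surviving IR:
  v = 6 * 1
  return v

Answer: 1 2 4 5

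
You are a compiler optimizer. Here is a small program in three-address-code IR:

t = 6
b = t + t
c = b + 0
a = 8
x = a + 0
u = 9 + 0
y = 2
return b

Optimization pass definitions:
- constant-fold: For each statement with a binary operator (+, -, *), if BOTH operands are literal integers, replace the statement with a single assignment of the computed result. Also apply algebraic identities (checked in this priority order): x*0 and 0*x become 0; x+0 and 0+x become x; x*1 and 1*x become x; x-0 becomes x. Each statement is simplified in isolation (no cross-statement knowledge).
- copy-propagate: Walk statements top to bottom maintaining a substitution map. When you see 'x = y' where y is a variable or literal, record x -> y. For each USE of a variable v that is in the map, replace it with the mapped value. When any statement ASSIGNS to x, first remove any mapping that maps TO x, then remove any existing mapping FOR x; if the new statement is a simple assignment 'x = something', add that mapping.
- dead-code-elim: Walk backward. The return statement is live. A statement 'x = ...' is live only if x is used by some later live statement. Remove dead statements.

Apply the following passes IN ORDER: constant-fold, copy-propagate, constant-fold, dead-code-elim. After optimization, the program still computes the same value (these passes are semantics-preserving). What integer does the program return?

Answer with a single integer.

Answer: 12

Derivation:
Initial IR:
  t = 6
  b = t + t
  c = b + 0
  a = 8
  x = a + 0
  u = 9 + 0
  y = 2
  return b
After constant-fold (8 stmts):
  t = 6
  b = t + t
  c = b
  a = 8
  x = a
  u = 9
  y = 2
  return b
After copy-propagate (8 stmts):
  t = 6
  b = 6 + 6
  c = b
  a = 8
  x = 8
  u = 9
  y = 2
  return b
After constant-fold (8 stmts):
  t = 6
  b = 12
  c = b
  a = 8
  x = 8
  u = 9
  y = 2
  return b
After dead-code-elim (2 stmts):
  b = 12
  return b
Evaluate:
  t = 6  =>  t = 6
  b = t + t  =>  b = 12
  c = b + 0  =>  c = 12
  a = 8  =>  a = 8
  x = a + 0  =>  x = 8
  u = 9 + 0  =>  u = 9
  y = 2  =>  y = 2
  return b = 12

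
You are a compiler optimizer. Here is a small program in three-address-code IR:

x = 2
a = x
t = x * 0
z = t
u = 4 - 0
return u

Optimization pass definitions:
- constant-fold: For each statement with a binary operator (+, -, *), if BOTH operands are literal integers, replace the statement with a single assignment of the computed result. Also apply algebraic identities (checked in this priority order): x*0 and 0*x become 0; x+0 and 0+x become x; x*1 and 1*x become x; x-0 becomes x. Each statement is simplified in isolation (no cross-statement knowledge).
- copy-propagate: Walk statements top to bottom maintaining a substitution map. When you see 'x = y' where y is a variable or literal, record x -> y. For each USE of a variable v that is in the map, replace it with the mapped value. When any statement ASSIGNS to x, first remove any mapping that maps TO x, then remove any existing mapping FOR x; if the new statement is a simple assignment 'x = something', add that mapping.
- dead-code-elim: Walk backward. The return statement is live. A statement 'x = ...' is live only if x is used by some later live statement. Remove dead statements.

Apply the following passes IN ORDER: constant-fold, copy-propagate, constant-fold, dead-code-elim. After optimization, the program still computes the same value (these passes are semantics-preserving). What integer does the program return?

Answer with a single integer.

Initial IR:
  x = 2
  a = x
  t = x * 0
  z = t
  u = 4 - 0
  return u
After constant-fold (6 stmts):
  x = 2
  a = x
  t = 0
  z = t
  u = 4
  return u
After copy-propagate (6 stmts):
  x = 2
  a = 2
  t = 0
  z = 0
  u = 4
  return 4
After constant-fold (6 stmts):
  x = 2
  a = 2
  t = 0
  z = 0
  u = 4
  return 4
After dead-code-elim (1 stmts):
  return 4
Evaluate:
  x = 2  =>  x = 2
  a = x  =>  a = 2
  t = x * 0  =>  t = 0
  z = t  =>  z = 0
  u = 4 - 0  =>  u = 4
  return u = 4

Answer: 4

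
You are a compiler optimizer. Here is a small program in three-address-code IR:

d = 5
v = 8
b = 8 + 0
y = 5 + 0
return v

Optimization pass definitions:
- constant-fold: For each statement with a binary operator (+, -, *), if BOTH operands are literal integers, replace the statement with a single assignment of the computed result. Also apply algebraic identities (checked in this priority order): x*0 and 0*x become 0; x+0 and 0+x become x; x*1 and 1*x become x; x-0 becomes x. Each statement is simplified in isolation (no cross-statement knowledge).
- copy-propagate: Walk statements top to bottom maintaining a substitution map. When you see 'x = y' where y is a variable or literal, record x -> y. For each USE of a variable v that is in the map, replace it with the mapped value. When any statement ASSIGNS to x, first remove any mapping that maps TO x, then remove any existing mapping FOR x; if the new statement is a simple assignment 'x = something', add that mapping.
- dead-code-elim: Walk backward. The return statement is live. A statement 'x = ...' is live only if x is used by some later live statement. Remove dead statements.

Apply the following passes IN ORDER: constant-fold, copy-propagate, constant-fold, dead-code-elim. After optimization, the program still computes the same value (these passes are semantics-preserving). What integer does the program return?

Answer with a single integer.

Answer: 8

Derivation:
Initial IR:
  d = 5
  v = 8
  b = 8 + 0
  y = 5 + 0
  return v
After constant-fold (5 stmts):
  d = 5
  v = 8
  b = 8
  y = 5
  return v
After copy-propagate (5 stmts):
  d = 5
  v = 8
  b = 8
  y = 5
  return 8
After constant-fold (5 stmts):
  d = 5
  v = 8
  b = 8
  y = 5
  return 8
After dead-code-elim (1 stmts):
  return 8
Evaluate:
  d = 5  =>  d = 5
  v = 8  =>  v = 8
  b = 8 + 0  =>  b = 8
  y = 5 + 0  =>  y = 5
  return v = 8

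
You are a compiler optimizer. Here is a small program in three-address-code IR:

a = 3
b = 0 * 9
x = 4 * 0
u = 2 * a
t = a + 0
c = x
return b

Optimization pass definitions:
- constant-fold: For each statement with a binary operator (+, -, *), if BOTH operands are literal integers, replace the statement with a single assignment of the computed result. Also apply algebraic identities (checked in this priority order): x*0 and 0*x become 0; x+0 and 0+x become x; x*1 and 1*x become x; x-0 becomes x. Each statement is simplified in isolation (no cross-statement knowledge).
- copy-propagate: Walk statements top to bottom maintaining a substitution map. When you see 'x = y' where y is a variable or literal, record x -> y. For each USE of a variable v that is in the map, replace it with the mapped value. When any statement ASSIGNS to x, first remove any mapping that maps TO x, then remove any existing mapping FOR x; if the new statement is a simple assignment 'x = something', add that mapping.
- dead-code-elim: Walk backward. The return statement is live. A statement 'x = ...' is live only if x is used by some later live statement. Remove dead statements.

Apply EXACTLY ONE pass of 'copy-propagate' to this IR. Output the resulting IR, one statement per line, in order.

Answer: a = 3
b = 0 * 9
x = 4 * 0
u = 2 * 3
t = 3 + 0
c = x
return b

Derivation:
Applying copy-propagate statement-by-statement:
  [1] a = 3  (unchanged)
  [2] b = 0 * 9  (unchanged)
  [3] x = 4 * 0  (unchanged)
  [4] u = 2 * a  -> u = 2 * 3
  [5] t = a + 0  -> t = 3 + 0
  [6] c = x  (unchanged)
  [7] return b  (unchanged)
Result (7 stmts):
  a = 3
  b = 0 * 9
  x = 4 * 0
  u = 2 * 3
  t = 3 + 0
  c = x
  return b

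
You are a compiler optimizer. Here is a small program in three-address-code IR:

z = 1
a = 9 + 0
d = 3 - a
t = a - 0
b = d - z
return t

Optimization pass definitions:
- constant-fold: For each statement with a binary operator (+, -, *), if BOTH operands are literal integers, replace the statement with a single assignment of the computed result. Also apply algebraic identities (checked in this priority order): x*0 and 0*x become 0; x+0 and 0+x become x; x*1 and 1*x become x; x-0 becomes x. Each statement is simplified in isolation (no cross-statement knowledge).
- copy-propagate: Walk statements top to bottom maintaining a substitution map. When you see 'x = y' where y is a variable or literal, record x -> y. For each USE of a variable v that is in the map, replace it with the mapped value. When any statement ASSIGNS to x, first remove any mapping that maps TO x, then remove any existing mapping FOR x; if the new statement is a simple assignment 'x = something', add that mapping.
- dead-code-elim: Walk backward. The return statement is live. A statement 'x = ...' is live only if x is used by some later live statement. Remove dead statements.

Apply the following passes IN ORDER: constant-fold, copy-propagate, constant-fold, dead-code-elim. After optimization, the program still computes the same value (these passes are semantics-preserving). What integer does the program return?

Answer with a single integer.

Answer: 9

Derivation:
Initial IR:
  z = 1
  a = 9 + 0
  d = 3 - a
  t = a - 0
  b = d - z
  return t
After constant-fold (6 stmts):
  z = 1
  a = 9
  d = 3 - a
  t = a
  b = d - z
  return t
After copy-propagate (6 stmts):
  z = 1
  a = 9
  d = 3 - 9
  t = 9
  b = d - 1
  return 9
After constant-fold (6 stmts):
  z = 1
  a = 9
  d = -6
  t = 9
  b = d - 1
  return 9
After dead-code-elim (1 stmts):
  return 9
Evaluate:
  z = 1  =>  z = 1
  a = 9 + 0  =>  a = 9
  d = 3 - a  =>  d = -6
  t = a - 0  =>  t = 9
  b = d - z  =>  b = -7
  return t = 9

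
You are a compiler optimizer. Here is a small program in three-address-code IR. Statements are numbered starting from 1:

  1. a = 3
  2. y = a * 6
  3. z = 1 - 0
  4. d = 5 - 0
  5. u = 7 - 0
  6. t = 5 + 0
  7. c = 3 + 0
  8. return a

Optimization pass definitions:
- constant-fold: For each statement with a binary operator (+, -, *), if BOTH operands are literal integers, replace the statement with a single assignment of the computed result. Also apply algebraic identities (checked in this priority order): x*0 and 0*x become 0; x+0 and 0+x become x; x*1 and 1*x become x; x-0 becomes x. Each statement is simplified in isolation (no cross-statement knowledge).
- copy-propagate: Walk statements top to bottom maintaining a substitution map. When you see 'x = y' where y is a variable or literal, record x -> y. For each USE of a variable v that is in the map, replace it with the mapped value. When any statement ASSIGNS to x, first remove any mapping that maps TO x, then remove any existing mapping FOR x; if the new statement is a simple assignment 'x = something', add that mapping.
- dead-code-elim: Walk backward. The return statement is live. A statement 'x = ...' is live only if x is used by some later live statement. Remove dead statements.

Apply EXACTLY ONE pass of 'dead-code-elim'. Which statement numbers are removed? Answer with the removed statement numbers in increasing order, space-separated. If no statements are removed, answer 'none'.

Answer: 2 3 4 5 6 7

Derivation:
Backward liveness scan:
Stmt 1 'a = 3': KEEP (a is live); live-in = []
Stmt 2 'y = a * 6': DEAD (y not in live set ['a'])
Stmt 3 'z = 1 - 0': DEAD (z not in live set ['a'])
Stmt 4 'd = 5 - 0': DEAD (d not in live set ['a'])
Stmt 5 'u = 7 - 0': DEAD (u not in live set ['a'])
Stmt 6 't = 5 + 0': DEAD (t not in live set ['a'])
Stmt 7 'c = 3 + 0': DEAD (c not in live set ['a'])
Stmt 8 'return a': KEEP (return); live-in = ['a']
Removed statement numbers: [2, 3, 4, 5, 6, 7]
Surviving IR:
  a = 3
  return a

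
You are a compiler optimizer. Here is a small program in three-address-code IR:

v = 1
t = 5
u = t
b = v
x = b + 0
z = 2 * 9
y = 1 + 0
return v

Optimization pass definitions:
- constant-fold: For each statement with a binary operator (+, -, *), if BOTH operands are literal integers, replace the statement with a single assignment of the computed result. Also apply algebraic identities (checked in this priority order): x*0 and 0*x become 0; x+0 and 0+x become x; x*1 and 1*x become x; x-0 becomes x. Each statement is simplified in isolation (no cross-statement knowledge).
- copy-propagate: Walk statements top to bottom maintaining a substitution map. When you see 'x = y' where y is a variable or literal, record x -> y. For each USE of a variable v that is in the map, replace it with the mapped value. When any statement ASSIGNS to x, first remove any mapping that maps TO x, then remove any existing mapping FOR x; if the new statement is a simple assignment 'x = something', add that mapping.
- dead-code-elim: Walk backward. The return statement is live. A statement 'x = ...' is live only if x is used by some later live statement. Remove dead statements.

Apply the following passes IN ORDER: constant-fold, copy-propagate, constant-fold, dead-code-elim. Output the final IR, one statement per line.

Answer: return 1

Derivation:
Initial IR:
  v = 1
  t = 5
  u = t
  b = v
  x = b + 0
  z = 2 * 9
  y = 1 + 0
  return v
After constant-fold (8 stmts):
  v = 1
  t = 5
  u = t
  b = v
  x = b
  z = 18
  y = 1
  return v
After copy-propagate (8 stmts):
  v = 1
  t = 5
  u = 5
  b = 1
  x = 1
  z = 18
  y = 1
  return 1
After constant-fold (8 stmts):
  v = 1
  t = 5
  u = 5
  b = 1
  x = 1
  z = 18
  y = 1
  return 1
After dead-code-elim (1 stmts):
  return 1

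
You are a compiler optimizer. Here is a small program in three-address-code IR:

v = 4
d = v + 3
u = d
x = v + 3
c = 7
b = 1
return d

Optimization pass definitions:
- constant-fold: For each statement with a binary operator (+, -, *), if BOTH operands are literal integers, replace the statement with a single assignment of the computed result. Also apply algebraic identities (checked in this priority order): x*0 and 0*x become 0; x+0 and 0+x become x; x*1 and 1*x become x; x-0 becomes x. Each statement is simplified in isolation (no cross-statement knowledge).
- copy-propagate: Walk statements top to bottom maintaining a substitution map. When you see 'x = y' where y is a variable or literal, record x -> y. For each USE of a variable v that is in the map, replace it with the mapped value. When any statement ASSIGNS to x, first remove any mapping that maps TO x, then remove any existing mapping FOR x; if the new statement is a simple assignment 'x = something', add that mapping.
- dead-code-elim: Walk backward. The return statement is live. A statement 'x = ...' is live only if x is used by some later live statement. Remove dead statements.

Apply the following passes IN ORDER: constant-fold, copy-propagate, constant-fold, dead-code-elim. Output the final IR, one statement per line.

Initial IR:
  v = 4
  d = v + 3
  u = d
  x = v + 3
  c = 7
  b = 1
  return d
After constant-fold (7 stmts):
  v = 4
  d = v + 3
  u = d
  x = v + 3
  c = 7
  b = 1
  return d
After copy-propagate (7 stmts):
  v = 4
  d = 4 + 3
  u = d
  x = 4 + 3
  c = 7
  b = 1
  return d
After constant-fold (7 stmts):
  v = 4
  d = 7
  u = d
  x = 7
  c = 7
  b = 1
  return d
After dead-code-elim (2 stmts):
  d = 7
  return d

Answer: d = 7
return d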